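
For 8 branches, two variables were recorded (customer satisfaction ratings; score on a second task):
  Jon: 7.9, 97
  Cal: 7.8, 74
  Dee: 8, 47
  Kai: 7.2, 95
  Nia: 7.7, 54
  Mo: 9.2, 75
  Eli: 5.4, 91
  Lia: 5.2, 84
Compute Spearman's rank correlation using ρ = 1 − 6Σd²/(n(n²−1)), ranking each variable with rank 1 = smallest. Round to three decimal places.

-0.333

Ranks of variable 1: 6, 5, 7, 3, 4, 8, 2, 1
Ranks of variable 2: 8, 3, 1, 7, 2, 4, 6, 5
d = r₁ − r₂: -2, 2, 6, -4, 2, 4, -4, -4
d²: 4, 4, 36, 16, 4, 16, 16, 16; Σd² = 112
ρ = 1 − 6·112/(8·63) = 1 − 672/504 = -0.333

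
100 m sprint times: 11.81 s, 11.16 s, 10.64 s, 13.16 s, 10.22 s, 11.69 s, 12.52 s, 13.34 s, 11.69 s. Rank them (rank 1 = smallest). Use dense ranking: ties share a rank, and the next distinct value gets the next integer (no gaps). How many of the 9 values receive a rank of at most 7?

8

Sorted (ascending): 10.22, 10.64, 11.16, 11.69, 11.69, 11.81, 12.52, 13.16, 13.34
The 2 values of 11.69 share dense rank 4.
Remaining distinct values take the next consecutive integers.
Ranks ≤ 7: {1, 2, 3, 4, 4, 5, 6, 7} → 8 values.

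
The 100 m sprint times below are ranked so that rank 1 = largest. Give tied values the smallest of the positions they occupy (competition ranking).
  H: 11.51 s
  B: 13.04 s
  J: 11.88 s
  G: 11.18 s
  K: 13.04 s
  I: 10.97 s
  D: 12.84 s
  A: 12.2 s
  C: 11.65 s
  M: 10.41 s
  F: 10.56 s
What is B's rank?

Sorted (descending): 13.04, 13.04, 12.84, 12.2, 11.88, 11.65, 11.51, 11.18, 10.97, 10.56, 10.41
The 2 values of 13.04 occupy positions 1–2 → each gets rank 1.
B has value 13.04 s → rank 1.

1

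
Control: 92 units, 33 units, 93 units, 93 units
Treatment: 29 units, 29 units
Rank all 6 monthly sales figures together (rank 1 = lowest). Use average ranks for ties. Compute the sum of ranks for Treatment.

Sorted (ascending): 29, 29, 33, 92, 93, 93
The 2 values of 29 occupy positions 1–2 → average rank (1+2)/2 = 1.5.
The 2 values of 93 occupy positions 5–6 → average rank (5+6)/2 = 5.5.
Treatment values → pooled ranks: 29→1.5, 29→1.5
Rank sum = 1.5 + 1.5 = 3

3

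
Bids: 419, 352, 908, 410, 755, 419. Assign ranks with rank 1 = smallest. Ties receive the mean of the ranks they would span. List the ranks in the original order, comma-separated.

3.5, 1, 6, 2, 5, 3.5

Sorted (ascending): 352, 410, 419, 419, 755, 908
The 2 values of 419 occupy positions 3–4 → average rank (3+4)/2 = 3.5.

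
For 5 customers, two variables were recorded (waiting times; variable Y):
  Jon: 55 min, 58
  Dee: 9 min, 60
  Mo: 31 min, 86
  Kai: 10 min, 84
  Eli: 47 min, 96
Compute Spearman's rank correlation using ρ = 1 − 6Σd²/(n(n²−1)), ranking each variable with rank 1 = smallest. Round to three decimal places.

Ranks of variable 1: 5, 1, 3, 2, 4
Ranks of variable 2: 1, 2, 4, 3, 5
d = r₁ − r₂: 4, -1, -1, -1, -1
d²: 16, 1, 1, 1, 1; Σd² = 20
ρ = 1 − 6·20/(5·24) = 1 − 120/120 = 0.000

0.000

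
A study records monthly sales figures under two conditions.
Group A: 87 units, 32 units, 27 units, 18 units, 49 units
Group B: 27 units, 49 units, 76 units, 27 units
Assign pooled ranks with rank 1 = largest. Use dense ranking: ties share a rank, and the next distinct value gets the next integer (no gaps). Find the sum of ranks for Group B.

15

Sorted (descending): 87, 76, 49, 49, 32, 27, 27, 27, 18
The 2 values of 49 share dense rank 3.
The 3 values of 27 share dense rank 5.
Remaining distinct values take the next consecutive integers.
Group B values → pooled ranks: 27→5, 49→3, 76→2, 27→5
Rank sum = 5 + 3 + 2 + 5 = 15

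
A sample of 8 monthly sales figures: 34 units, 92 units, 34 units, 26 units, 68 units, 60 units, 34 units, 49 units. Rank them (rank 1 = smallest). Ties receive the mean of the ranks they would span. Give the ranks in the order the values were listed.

3, 8, 3, 1, 7, 6, 3, 5

Sorted (ascending): 26, 34, 34, 34, 49, 60, 68, 92
The 3 values of 34 occupy positions 2–4 → average rank 3.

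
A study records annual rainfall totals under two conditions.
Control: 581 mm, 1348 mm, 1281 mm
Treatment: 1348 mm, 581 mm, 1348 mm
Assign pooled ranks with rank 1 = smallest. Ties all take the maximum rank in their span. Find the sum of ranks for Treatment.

14

Sorted (ascending): 581, 581, 1281, 1348, 1348, 1348
The 2 values of 581 occupy positions 1–2 → each gets rank 2.
The 3 values of 1348 occupy positions 4–6 → each gets rank 6.
Treatment values → pooled ranks: 1348→6, 581→2, 1348→6
Rank sum = 6 + 2 + 6 = 14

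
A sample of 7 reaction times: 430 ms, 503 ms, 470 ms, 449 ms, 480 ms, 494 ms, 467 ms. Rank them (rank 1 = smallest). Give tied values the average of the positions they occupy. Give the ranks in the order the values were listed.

1, 7, 4, 2, 5, 6, 3

Sorted (ascending): 430, 449, 467, 470, 480, 494, 503
No ties — each value takes its position as its rank.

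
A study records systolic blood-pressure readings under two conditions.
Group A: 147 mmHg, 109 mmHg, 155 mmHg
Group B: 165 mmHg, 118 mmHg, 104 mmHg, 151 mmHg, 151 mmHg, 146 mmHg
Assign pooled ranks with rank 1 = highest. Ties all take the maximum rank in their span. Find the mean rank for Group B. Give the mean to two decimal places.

5.17

Sorted (descending): 165, 155, 151, 151, 147, 146, 118, 109, 104
The 2 values of 151 occupy positions 3–4 → each gets rank 4.
Group B values → pooled ranks: 165→1, 118→7, 104→9, 151→4, 151→4, 146→6
Mean rank = (1 + 7 + 9 + 4 + 4 + 6) / 6 = 5.17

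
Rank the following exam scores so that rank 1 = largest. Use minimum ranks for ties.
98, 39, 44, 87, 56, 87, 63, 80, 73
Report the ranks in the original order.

Sorted (descending): 98, 87, 87, 80, 73, 63, 56, 44, 39
The 2 values of 87 occupy positions 2–3 → each gets rank 2.

1, 9, 8, 2, 7, 2, 6, 4, 5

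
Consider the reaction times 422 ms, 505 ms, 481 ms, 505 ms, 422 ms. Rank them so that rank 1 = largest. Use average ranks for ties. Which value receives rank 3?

Sorted (descending): 505, 505, 481, 422, 422
The 2 values of 505 occupy positions 1–2 → average rank (1+2)/2 = 1.5.
The 2 values of 422 occupy positions 4–5 → average rank (4+5)/2 = 4.5.
Rank 3 → value 481.

481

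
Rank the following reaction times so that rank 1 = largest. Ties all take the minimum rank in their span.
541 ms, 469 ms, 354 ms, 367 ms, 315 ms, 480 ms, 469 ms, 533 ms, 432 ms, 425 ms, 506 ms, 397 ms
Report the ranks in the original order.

Sorted (descending): 541, 533, 506, 480, 469, 469, 432, 425, 397, 367, 354, 315
The 2 values of 469 occupy positions 5–6 → each gets rank 5.

1, 5, 11, 10, 12, 4, 5, 2, 7, 8, 3, 9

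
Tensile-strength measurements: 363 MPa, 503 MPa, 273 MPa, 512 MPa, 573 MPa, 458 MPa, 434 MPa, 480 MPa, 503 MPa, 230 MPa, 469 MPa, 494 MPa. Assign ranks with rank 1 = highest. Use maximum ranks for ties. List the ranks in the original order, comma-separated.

10, 4, 11, 2, 1, 8, 9, 6, 4, 12, 7, 5

Sorted (descending): 573, 512, 503, 503, 494, 480, 469, 458, 434, 363, 273, 230
The 2 values of 503 occupy positions 3–4 → each gets rank 4.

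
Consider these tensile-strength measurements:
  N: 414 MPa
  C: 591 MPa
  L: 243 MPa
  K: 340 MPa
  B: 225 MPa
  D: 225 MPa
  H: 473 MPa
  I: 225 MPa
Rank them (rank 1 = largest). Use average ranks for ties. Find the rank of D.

Sorted (descending): 591, 473, 414, 340, 243, 225, 225, 225
The 3 values of 225 occupy positions 6–8 → average rank 7.
D has value 225 MPa → rank 7.

7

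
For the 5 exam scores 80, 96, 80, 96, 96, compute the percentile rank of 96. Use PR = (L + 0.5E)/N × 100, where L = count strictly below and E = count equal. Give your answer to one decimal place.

70.0

N = 5.
Strictly below 96: 2. Equal to 96: 3.
PR = (2 + 0.5·3)/5 × 100 = 70.0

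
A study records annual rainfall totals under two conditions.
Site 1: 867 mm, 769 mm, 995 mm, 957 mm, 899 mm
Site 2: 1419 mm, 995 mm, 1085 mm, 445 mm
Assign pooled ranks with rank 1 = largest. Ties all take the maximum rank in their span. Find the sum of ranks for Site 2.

Sorted (descending): 1419, 1085, 995, 995, 957, 899, 867, 769, 445
The 2 values of 995 occupy positions 3–4 → each gets rank 4.
Site 2 values → pooled ranks: 1419→1, 995→4, 1085→2, 445→9
Rank sum = 1 + 4 + 2 + 9 = 16

16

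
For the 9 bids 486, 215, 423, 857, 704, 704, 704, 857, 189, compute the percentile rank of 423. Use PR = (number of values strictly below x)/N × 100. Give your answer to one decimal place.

N = 9.
Strictly below 423: 2. Equal to 423: 1.
PR = 2/9 × 100 = 22.2

22.2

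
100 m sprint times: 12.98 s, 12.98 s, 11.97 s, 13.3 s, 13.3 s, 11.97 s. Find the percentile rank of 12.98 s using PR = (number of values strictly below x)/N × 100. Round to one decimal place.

33.3

N = 6.
Strictly below 12.98: 2. Equal to 12.98: 2.
PR = 2/6 × 100 = 33.3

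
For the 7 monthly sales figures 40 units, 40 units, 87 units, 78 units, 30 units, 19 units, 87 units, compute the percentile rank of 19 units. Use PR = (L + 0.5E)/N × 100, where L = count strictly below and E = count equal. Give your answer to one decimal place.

N = 7.
Strictly below 19: 0. Equal to 19: 1.
PR = (0 + 0.5·1)/7 × 100 = 7.1

7.1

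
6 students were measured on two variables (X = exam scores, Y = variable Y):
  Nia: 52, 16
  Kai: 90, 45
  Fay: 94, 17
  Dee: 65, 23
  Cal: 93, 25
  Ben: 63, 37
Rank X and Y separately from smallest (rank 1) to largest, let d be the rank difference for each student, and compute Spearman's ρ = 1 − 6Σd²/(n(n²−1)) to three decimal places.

Ranks of variable 1: 1, 4, 6, 3, 5, 2
Ranks of variable 2: 1, 6, 2, 3, 4, 5
d = r₁ − r₂: 0, -2, 4, 0, 1, -3
d²: 0, 4, 16, 0, 1, 9; Σd² = 30
ρ = 1 − 6·30/(6·35) = 1 − 180/210 = 0.143

0.143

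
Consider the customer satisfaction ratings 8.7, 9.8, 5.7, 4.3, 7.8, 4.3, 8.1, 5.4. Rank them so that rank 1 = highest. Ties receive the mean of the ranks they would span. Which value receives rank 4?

7.8

Sorted (descending): 9.8, 8.7, 8.1, 7.8, 5.7, 5.4, 4.3, 4.3
The 2 values of 4.3 occupy positions 7–8 → average rank (7+8)/2 = 7.5.
Rank 4 → value 7.8.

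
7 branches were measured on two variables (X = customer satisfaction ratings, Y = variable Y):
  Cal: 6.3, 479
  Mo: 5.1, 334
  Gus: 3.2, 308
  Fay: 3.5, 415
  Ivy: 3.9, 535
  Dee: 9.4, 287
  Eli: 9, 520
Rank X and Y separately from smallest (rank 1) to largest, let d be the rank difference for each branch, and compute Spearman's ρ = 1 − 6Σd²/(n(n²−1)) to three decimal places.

Ranks of variable 1: 5, 4, 1, 2, 3, 7, 6
Ranks of variable 2: 5, 3, 2, 4, 7, 1, 6
d = r₁ − r₂: 0, 1, -1, -2, -4, 6, 0
d²: 0, 1, 1, 4, 16, 36, 0; Σd² = 58
ρ = 1 − 6·58/(7·48) = 1 − 348/336 = -0.036

-0.036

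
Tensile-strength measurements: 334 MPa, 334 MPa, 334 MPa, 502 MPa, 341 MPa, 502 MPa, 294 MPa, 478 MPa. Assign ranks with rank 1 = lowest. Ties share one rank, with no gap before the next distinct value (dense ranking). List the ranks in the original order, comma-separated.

Sorted (ascending): 294, 334, 334, 334, 341, 478, 502, 502
The 3 values of 334 share dense rank 2.
The 2 values of 502 share dense rank 5.
Remaining distinct values take the next consecutive integers.

2, 2, 2, 5, 3, 5, 1, 4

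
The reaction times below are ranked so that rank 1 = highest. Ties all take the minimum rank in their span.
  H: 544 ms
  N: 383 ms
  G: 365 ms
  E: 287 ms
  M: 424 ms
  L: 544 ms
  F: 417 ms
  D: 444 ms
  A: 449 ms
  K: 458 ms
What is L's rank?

1

Sorted (descending): 544, 544, 458, 449, 444, 424, 417, 383, 365, 287
The 2 values of 544 occupy positions 1–2 → each gets rank 1.
L has value 544 ms → rank 1.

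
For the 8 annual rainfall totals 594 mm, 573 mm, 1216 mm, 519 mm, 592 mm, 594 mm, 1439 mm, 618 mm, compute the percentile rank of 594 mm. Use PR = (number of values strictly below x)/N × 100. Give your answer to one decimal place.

N = 8.
Strictly below 594: 3. Equal to 594: 2.
PR = 3/8 × 100 = 37.5

37.5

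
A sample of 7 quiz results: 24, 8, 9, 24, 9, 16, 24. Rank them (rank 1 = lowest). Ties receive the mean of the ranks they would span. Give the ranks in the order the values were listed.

6, 1, 2.5, 6, 2.5, 4, 6

Sorted (ascending): 8, 9, 9, 16, 24, 24, 24
The 2 values of 9 occupy positions 2–3 → average rank (2+3)/2 = 2.5.
The 3 values of 24 occupy positions 5–7 → average rank 6.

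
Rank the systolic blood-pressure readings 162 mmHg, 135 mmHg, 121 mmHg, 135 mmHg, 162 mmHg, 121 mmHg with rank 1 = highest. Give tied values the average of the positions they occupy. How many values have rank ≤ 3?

2

Sorted (descending): 162, 162, 135, 135, 121, 121
The 2 values of 162 occupy positions 1–2 → average rank (1+2)/2 = 1.5.
The 2 values of 135 occupy positions 3–4 → average rank (3+4)/2 = 3.5.
The 2 values of 121 occupy positions 5–6 → average rank (5+6)/2 = 5.5.
Ranks ≤ 3: {1.5, 1.5} → 2 values.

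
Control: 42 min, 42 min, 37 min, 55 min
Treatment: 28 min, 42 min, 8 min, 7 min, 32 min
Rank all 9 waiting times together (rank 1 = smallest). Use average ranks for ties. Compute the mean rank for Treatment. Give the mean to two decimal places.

3.40

Sorted (ascending): 7, 8, 28, 32, 37, 42, 42, 42, 55
The 3 values of 42 occupy positions 6–8 → average rank 7.
Treatment values → pooled ranks: 28→3, 42→7, 8→2, 7→1, 32→4
Mean rank = (3 + 7 + 2 + 1 + 4) / 5 = 3.40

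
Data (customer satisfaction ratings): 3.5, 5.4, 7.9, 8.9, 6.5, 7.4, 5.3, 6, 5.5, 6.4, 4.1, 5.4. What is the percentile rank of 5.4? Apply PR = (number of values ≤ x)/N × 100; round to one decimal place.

N = 12.
Strictly below 5.4: 3. Equal to 5.4: 2.
PR = 5/12 × 100 = 41.7

41.7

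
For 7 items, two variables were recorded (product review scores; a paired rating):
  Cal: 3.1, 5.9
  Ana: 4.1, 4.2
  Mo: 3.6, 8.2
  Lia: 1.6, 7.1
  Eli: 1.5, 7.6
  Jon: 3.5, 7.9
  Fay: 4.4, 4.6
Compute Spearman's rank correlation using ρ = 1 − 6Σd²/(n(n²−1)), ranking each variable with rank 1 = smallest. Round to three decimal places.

Ranks of variable 1: 3, 6, 5, 2, 1, 4, 7
Ranks of variable 2: 3, 1, 7, 4, 5, 6, 2
d = r₁ − r₂: 0, 5, -2, -2, -4, -2, 5
d²: 0, 25, 4, 4, 16, 4, 25; Σd² = 78
ρ = 1 − 6·78/(7·48) = 1 − 468/336 = -0.393

-0.393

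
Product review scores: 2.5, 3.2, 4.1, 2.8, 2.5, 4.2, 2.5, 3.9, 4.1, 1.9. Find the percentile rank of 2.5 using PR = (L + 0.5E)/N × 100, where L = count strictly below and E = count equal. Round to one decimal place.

25.0

N = 10.
Strictly below 2.5: 1. Equal to 2.5: 3.
PR = (1 + 0.5·3)/10 × 100 = 25.0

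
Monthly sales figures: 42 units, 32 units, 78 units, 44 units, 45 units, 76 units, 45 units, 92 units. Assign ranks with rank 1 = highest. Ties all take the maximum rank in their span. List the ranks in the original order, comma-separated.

7, 8, 2, 6, 5, 3, 5, 1

Sorted (descending): 92, 78, 76, 45, 45, 44, 42, 32
The 2 values of 45 occupy positions 4–5 → each gets rank 5.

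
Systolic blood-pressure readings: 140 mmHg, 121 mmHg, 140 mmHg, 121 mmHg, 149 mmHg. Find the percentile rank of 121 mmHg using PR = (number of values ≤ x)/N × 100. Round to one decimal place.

N = 5.
Strictly below 121: 0. Equal to 121: 2.
PR = 2/5 × 100 = 40.0

40.0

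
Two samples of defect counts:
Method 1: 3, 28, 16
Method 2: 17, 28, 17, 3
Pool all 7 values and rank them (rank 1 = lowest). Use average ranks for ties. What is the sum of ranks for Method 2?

17

Sorted (ascending): 3, 3, 16, 17, 17, 28, 28
The 2 values of 3 occupy positions 1–2 → average rank (1+2)/2 = 1.5.
The 2 values of 17 occupy positions 4–5 → average rank (4+5)/2 = 4.5.
The 2 values of 28 occupy positions 6–7 → average rank (6+7)/2 = 6.5.
Method 2 values → pooled ranks: 17→4.5, 28→6.5, 17→4.5, 3→1.5
Rank sum = 4.5 + 6.5 + 4.5 + 1.5 = 17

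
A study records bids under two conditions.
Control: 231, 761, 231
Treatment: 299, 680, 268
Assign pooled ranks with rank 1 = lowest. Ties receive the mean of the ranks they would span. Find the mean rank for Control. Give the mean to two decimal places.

Sorted (ascending): 231, 231, 268, 299, 680, 761
The 2 values of 231 occupy positions 1–2 → average rank (1+2)/2 = 1.5.
Control values → pooled ranks: 231→1.5, 761→6, 231→1.5
Mean rank = (1.5 + 6 + 1.5) / 3 = 3.00

3.00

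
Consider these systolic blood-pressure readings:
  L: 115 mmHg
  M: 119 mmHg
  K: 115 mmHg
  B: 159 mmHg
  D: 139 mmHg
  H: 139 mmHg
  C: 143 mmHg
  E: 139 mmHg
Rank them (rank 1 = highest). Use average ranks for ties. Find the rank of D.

4

Sorted (descending): 159, 143, 139, 139, 139, 119, 115, 115
The 3 values of 139 occupy positions 3–5 → average rank 4.
The 2 values of 115 occupy positions 7–8 → average rank (7+8)/2 = 7.5.
D has value 139 mmHg → rank 4.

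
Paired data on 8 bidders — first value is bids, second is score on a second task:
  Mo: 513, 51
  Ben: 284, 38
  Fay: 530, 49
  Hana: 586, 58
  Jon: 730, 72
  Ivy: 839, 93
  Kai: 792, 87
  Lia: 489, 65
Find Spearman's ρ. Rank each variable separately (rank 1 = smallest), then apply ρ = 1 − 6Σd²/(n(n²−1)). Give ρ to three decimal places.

Ranks of variable 1: 3, 1, 4, 5, 6, 8, 7, 2
Ranks of variable 2: 3, 1, 2, 4, 6, 8, 7, 5
d = r₁ − r₂: 0, 0, 2, 1, 0, 0, 0, -3
d²: 0, 0, 4, 1, 0, 0, 0, 9; Σd² = 14
ρ = 1 − 6·14/(8·63) = 1 − 84/504 = 0.833

0.833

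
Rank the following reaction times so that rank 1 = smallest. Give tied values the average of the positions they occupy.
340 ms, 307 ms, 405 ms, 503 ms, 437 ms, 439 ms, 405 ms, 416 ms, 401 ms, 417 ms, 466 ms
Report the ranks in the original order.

Sorted (ascending): 307, 340, 401, 405, 405, 416, 417, 437, 439, 466, 503
The 2 values of 405 occupy positions 4–5 → average rank (4+5)/2 = 4.5.

2, 1, 4.5, 11, 8, 9, 4.5, 6, 3, 7, 10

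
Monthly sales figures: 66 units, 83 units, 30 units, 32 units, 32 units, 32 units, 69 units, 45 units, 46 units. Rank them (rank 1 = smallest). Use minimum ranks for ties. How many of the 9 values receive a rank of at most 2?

Sorted (ascending): 30, 32, 32, 32, 45, 46, 66, 69, 83
The 3 values of 32 occupy positions 2–4 → each gets rank 2.
Ranks ≤ 2: {1, 2, 2, 2} → 4 values.

4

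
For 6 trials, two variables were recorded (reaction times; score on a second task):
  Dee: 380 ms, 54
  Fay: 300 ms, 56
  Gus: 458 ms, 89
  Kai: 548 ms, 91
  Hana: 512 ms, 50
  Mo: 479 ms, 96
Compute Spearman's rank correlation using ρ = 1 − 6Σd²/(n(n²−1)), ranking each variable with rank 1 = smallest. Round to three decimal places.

0.257

Ranks of variable 1: 2, 1, 3, 6, 5, 4
Ranks of variable 2: 2, 3, 4, 5, 1, 6
d = r₁ − r₂: 0, -2, -1, 1, 4, -2
d²: 0, 4, 1, 1, 16, 4; Σd² = 26
ρ = 1 − 6·26/(6·35) = 1 − 156/210 = 0.257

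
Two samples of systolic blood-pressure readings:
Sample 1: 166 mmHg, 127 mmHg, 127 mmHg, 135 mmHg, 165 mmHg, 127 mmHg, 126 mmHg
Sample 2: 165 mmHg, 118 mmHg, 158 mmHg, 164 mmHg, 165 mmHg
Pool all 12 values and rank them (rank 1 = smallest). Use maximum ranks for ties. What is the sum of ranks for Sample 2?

38

Sorted (ascending): 118, 126, 127, 127, 127, 135, 158, 164, 165, 165, 165, 166
The 3 values of 127 occupy positions 3–5 → each gets rank 5.
The 3 values of 165 occupy positions 9–11 → each gets rank 11.
Sample 2 values → pooled ranks: 165→11, 118→1, 158→7, 164→8, 165→11
Rank sum = 11 + 1 + 7 + 8 + 11 = 38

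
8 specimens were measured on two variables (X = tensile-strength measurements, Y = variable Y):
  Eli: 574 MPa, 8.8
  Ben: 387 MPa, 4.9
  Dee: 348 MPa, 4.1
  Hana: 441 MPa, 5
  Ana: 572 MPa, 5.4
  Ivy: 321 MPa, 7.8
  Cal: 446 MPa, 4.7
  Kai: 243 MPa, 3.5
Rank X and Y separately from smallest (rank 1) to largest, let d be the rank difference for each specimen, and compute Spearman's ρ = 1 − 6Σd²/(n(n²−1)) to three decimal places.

Ranks of variable 1: 8, 4, 3, 5, 7, 2, 6, 1
Ranks of variable 2: 8, 4, 2, 5, 6, 7, 3, 1
d = r₁ − r₂: 0, 0, 1, 0, 1, -5, 3, 0
d²: 0, 0, 1, 0, 1, 25, 9, 0; Σd² = 36
ρ = 1 − 6·36/(8·63) = 1 − 216/504 = 0.571

0.571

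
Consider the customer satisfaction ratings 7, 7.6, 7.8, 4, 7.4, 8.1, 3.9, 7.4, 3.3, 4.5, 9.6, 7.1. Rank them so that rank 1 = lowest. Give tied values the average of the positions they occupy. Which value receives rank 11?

Sorted (ascending): 3.3, 3.9, 4, 4.5, 7, 7.1, 7.4, 7.4, 7.6, 7.8, 8.1, 9.6
The 2 values of 7.4 occupy positions 7–8 → average rank (7+8)/2 = 7.5.
Rank 11 → value 8.1.

8.1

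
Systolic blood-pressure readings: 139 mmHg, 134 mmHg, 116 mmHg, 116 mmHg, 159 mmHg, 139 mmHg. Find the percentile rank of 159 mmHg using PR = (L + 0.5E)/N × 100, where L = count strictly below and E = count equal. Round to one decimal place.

91.7

N = 6.
Strictly below 159: 5. Equal to 159: 1.
PR = (5 + 0.5·1)/6 × 100 = 91.7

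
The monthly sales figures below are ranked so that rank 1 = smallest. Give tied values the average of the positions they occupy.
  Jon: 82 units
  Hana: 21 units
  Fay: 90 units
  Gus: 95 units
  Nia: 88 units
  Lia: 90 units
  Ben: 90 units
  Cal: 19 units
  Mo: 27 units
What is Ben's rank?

Sorted (ascending): 19, 21, 27, 82, 88, 90, 90, 90, 95
The 3 values of 90 occupy positions 6–8 → average rank 7.
Ben has value 90 units → rank 7.

7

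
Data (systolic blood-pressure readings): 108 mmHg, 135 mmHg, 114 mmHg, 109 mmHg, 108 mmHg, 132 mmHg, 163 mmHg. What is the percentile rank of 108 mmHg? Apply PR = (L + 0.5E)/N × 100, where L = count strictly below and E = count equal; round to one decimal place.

14.3

N = 7.
Strictly below 108: 0. Equal to 108: 2.
PR = (0 + 0.5·2)/7 × 100 = 14.3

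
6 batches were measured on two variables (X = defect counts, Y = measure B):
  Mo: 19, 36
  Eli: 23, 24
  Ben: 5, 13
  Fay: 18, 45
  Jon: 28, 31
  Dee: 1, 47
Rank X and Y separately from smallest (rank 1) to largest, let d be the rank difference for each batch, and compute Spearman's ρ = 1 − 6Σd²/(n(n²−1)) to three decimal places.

Ranks of variable 1: 4, 5, 2, 3, 6, 1
Ranks of variable 2: 4, 2, 1, 5, 3, 6
d = r₁ − r₂: 0, 3, 1, -2, 3, -5
d²: 0, 9, 1, 4, 9, 25; Σd² = 48
ρ = 1 − 6·48/(6·35) = 1 − 288/210 = -0.371

-0.371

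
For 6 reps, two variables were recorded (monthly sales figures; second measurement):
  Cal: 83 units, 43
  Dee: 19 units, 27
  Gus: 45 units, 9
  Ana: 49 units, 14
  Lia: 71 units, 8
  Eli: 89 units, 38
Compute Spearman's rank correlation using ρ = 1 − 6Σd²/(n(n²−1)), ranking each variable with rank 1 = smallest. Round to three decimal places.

Ranks of variable 1: 5, 1, 2, 3, 4, 6
Ranks of variable 2: 6, 4, 2, 3, 1, 5
d = r₁ − r₂: -1, -3, 0, 0, 3, 1
d²: 1, 9, 0, 0, 9, 1; Σd² = 20
ρ = 1 − 6·20/(6·35) = 1 − 120/210 = 0.429

0.429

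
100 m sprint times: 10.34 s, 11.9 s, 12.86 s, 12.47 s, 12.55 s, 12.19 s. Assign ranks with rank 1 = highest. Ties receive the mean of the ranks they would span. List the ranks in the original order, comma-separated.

Sorted (descending): 12.86, 12.55, 12.47, 12.19, 11.9, 10.34
No ties — each value takes its position as its rank.

6, 5, 1, 3, 2, 4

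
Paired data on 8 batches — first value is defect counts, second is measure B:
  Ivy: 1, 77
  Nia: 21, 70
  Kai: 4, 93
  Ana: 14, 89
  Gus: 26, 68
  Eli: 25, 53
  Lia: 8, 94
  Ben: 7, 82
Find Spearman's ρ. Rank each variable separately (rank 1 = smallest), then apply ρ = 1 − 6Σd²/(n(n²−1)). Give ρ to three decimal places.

Ranks of variable 1: 1, 6, 2, 5, 8, 7, 4, 3
Ranks of variable 2: 4, 3, 7, 6, 2, 1, 8, 5
d = r₁ − r₂: -3, 3, -5, -1, 6, 6, -4, -2
d²: 9, 9, 25, 1, 36, 36, 16, 4; Σd² = 136
ρ = 1 − 6·136/(8·63) = 1 − 816/504 = -0.619

-0.619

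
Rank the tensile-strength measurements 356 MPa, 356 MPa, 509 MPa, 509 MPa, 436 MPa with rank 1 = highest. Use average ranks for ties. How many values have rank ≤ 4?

3

Sorted (descending): 509, 509, 436, 356, 356
The 2 values of 509 occupy positions 1–2 → average rank (1+2)/2 = 1.5.
The 2 values of 356 occupy positions 4–5 → average rank (4+5)/2 = 4.5.
Ranks ≤ 4: {1.5, 1.5, 3} → 3 values.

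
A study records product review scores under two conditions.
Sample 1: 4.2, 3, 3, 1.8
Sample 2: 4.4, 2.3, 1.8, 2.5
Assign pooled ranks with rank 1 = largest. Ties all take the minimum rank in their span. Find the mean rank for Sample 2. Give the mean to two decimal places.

4.75

Sorted (descending): 4.4, 4.2, 3, 3, 2.5, 2.3, 1.8, 1.8
The 2 values of 3 occupy positions 3–4 → each gets rank 3.
The 2 values of 1.8 occupy positions 7–8 → each gets rank 7.
Sample 2 values → pooled ranks: 4.4→1, 2.3→6, 1.8→7, 2.5→5
Mean rank = (1 + 6 + 7 + 5) / 4 = 4.75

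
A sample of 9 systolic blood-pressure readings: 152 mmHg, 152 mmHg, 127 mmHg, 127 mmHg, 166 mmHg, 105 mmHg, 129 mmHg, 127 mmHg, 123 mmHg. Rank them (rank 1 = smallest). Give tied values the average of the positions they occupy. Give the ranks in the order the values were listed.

7.5, 7.5, 4, 4, 9, 1, 6, 4, 2

Sorted (ascending): 105, 123, 127, 127, 127, 129, 152, 152, 166
The 3 values of 127 occupy positions 3–5 → average rank 4.
The 2 values of 152 occupy positions 7–8 → average rank (7+8)/2 = 7.5.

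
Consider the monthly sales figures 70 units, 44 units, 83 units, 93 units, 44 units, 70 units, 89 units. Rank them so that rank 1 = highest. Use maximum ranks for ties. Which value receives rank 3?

83

Sorted (descending): 93, 89, 83, 70, 70, 44, 44
The 2 values of 70 occupy positions 4–5 → each gets rank 5.
The 2 values of 44 occupy positions 6–7 → each gets rank 7.
Rank 3 → value 83.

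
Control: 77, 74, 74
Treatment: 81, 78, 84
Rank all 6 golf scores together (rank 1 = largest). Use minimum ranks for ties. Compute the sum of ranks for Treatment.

Sorted (descending): 84, 81, 78, 77, 74, 74
The 2 values of 74 occupy positions 5–6 → each gets rank 5.
Treatment values → pooled ranks: 81→2, 78→3, 84→1
Rank sum = 2 + 3 + 1 = 6

6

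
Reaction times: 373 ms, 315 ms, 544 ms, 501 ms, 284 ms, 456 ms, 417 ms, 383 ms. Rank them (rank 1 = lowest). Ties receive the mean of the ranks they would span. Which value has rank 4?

Sorted (ascending): 284, 315, 373, 383, 417, 456, 501, 544
No ties — each value takes its position as its rank.
Rank 4 → value 383.

383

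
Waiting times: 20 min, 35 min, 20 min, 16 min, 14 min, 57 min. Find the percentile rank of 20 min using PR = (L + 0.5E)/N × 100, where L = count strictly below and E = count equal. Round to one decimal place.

N = 6.
Strictly below 20: 2. Equal to 20: 2.
PR = (2 + 0.5·2)/6 × 100 = 50.0

50.0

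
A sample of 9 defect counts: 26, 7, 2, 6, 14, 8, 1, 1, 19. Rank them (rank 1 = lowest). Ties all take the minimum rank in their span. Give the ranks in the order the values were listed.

9, 5, 3, 4, 7, 6, 1, 1, 8

Sorted (ascending): 1, 1, 2, 6, 7, 8, 14, 19, 26
The 2 values of 1 occupy positions 1–2 → each gets rank 1.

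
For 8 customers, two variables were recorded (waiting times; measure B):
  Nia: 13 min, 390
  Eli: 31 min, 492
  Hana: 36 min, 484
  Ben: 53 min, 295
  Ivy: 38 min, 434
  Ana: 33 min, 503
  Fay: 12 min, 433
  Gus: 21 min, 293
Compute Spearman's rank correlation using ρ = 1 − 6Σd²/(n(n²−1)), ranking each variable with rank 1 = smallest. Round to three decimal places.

0.143

Ranks of variable 1: 2, 4, 6, 8, 7, 5, 1, 3
Ranks of variable 2: 3, 7, 6, 2, 5, 8, 4, 1
d = r₁ − r₂: -1, -3, 0, 6, 2, -3, -3, 2
d²: 1, 9, 0, 36, 4, 9, 9, 4; Σd² = 72
ρ = 1 − 6·72/(8·63) = 1 − 432/504 = 0.143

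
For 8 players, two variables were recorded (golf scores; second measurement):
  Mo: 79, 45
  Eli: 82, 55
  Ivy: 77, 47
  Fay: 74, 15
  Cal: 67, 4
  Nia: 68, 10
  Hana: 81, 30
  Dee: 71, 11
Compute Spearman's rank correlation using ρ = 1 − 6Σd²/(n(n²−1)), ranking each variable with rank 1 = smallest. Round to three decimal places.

0.905

Ranks of variable 1: 6, 8, 5, 4, 1, 2, 7, 3
Ranks of variable 2: 6, 8, 7, 4, 1, 2, 5, 3
d = r₁ − r₂: 0, 0, -2, 0, 0, 0, 2, 0
d²: 0, 0, 4, 0, 0, 0, 4, 0; Σd² = 8
ρ = 1 − 6·8/(8·63) = 1 − 48/504 = 0.905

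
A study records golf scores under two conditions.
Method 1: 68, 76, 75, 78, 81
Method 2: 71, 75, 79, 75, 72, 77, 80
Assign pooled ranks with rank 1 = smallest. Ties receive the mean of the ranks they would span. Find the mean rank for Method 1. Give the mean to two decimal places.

6.80

Sorted (ascending): 68, 71, 72, 75, 75, 75, 76, 77, 78, 79, 80, 81
The 3 values of 75 occupy positions 4–6 → average rank 5.
Method 1 values → pooled ranks: 68→1, 76→7, 75→5, 78→9, 81→12
Mean rank = (1 + 7 + 5 + 9 + 12) / 5 = 6.80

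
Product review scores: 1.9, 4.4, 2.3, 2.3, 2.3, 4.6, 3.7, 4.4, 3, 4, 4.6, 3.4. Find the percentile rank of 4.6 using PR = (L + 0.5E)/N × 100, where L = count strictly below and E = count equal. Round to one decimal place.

91.7

N = 12.
Strictly below 4.6: 10. Equal to 4.6: 2.
PR = (10 + 0.5·2)/12 × 100 = 91.7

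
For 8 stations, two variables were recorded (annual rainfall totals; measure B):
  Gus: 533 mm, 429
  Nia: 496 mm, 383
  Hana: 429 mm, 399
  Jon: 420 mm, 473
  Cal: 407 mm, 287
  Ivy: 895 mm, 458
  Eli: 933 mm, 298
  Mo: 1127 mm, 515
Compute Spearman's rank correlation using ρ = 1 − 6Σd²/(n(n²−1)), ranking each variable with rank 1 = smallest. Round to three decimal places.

Ranks of variable 1: 5, 4, 3, 2, 1, 6, 7, 8
Ranks of variable 2: 5, 3, 4, 7, 1, 6, 2, 8
d = r₁ − r₂: 0, 1, -1, -5, 0, 0, 5, 0
d²: 0, 1, 1, 25, 0, 0, 25, 0; Σd² = 52
ρ = 1 − 6·52/(8·63) = 1 − 312/504 = 0.381

0.381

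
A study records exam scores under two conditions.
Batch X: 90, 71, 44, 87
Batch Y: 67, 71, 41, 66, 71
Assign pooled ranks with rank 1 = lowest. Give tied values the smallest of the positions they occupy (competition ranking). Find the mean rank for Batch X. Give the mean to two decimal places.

Sorted (ascending): 41, 44, 66, 67, 71, 71, 71, 87, 90
The 3 values of 71 occupy positions 5–7 → each gets rank 5.
Batch X values → pooled ranks: 90→9, 71→5, 44→2, 87→8
Mean rank = (9 + 5 + 2 + 8) / 4 = 6.00

6.00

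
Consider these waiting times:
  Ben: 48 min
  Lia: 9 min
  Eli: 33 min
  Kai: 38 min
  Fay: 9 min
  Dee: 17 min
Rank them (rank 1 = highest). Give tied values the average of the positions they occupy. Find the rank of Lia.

Sorted (descending): 48, 38, 33, 17, 9, 9
The 2 values of 9 occupy positions 5–6 → average rank (5+6)/2 = 5.5.
Lia has value 9 min → rank 5.5.

5.5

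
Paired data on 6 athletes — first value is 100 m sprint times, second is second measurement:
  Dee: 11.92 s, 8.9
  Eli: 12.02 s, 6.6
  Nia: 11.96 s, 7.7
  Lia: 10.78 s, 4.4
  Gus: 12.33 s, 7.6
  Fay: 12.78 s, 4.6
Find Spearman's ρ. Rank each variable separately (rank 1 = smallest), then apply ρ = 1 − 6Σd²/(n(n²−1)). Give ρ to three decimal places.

-0.086

Ranks of variable 1: 2, 4, 3, 1, 5, 6
Ranks of variable 2: 6, 3, 5, 1, 4, 2
d = r₁ − r₂: -4, 1, -2, 0, 1, 4
d²: 16, 1, 4, 0, 1, 16; Σd² = 38
ρ = 1 − 6·38/(6·35) = 1 − 228/210 = -0.086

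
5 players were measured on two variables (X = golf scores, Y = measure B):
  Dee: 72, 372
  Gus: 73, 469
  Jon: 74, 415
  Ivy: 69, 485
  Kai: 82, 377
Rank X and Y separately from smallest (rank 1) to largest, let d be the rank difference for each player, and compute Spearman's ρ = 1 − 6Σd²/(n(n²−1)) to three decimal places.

-0.400

Ranks of variable 1: 2, 3, 4, 1, 5
Ranks of variable 2: 1, 4, 3, 5, 2
d = r₁ − r₂: 1, -1, 1, -4, 3
d²: 1, 1, 1, 16, 9; Σd² = 28
ρ = 1 − 6·28/(5·24) = 1 − 168/120 = -0.400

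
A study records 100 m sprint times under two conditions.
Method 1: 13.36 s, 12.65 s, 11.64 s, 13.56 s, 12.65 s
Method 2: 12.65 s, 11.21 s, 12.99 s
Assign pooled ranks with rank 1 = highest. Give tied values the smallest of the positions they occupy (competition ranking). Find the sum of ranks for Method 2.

15

Sorted (descending): 13.56, 13.36, 12.99, 12.65, 12.65, 12.65, 11.64, 11.21
The 3 values of 12.65 occupy positions 4–6 → each gets rank 4.
Method 2 values → pooled ranks: 12.65→4, 11.21→8, 12.99→3
Rank sum = 4 + 8 + 3 = 15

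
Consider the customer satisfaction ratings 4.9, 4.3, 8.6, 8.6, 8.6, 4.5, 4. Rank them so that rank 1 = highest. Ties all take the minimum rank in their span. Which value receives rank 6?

Sorted (descending): 8.6, 8.6, 8.6, 4.9, 4.5, 4.3, 4
The 3 values of 8.6 occupy positions 1–3 → each gets rank 1.
Rank 6 → value 4.3.

4.3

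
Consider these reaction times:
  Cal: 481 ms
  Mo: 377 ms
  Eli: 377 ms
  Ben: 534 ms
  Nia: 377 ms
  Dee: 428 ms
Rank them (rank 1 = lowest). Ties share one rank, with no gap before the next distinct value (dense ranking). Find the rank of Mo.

Sorted (ascending): 377, 377, 377, 428, 481, 534
The 3 values of 377 share dense rank 1.
Remaining distinct values take the next consecutive integers.
Mo has value 377 ms → rank 1.

1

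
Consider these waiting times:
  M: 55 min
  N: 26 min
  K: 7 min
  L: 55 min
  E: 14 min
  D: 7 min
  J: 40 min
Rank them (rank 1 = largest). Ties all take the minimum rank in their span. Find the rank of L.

1

Sorted (descending): 55, 55, 40, 26, 14, 7, 7
The 2 values of 55 occupy positions 1–2 → each gets rank 1.
The 2 values of 7 occupy positions 6–7 → each gets rank 6.
L has value 55 min → rank 1.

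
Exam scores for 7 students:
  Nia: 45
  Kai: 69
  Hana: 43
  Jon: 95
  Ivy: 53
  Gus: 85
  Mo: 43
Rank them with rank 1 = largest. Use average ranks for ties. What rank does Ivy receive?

Sorted (descending): 95, 85, 69, 53, 45, 43, 43
The 2 values of 43 occupy positions 6–7 → average rank (6+7)/2 = 6.5.
Ivy has value 53 → rank 4.

4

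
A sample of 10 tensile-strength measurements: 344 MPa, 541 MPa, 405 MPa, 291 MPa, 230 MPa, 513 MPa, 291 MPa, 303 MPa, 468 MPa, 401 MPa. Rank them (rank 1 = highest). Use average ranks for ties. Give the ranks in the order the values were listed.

Sorted (descending): 541, 513, 468, 405, 401, 344, 303, 291, 291, 230
The 2 values of 291 occupy positions 8–9 → average rank (8+9)/2 = 8.5.

6, 1, 4, 8.5, 10, 2, 8.5, 7, 3, 5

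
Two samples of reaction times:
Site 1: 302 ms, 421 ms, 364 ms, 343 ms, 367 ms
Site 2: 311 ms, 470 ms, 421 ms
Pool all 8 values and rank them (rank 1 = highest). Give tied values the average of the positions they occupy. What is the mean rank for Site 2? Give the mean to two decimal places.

3.50

Sorted (descending): 470, 421, 421, 367, 364, 343, 311, 302
The 2 values of 421 occupy positions 2–3 → average rank (2+3)/2 = 2.5.
Site 2 values → pooled ranks: 311→7, 470→1, 421→2.5
Mean rank = (7 + 1 + 2.5) / 3 = 3.50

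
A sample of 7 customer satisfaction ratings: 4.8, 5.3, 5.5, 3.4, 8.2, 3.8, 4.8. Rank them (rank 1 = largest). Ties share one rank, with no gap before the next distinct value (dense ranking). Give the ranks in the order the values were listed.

4, 3, 2, 6, 1, 5, 4

Sorted (descending): 8.2, 5.5, 5.3, 4.8, 4.8, 3.8, 3.4
The 2 values of 4.8 share dense rank 4.
Remaining distinct values take the next consecutive integers.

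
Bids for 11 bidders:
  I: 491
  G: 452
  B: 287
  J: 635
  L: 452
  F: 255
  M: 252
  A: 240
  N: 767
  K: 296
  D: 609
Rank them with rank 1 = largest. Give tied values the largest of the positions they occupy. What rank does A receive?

Sorted (descending): 767, 635, 609, 491, 452, 452, 296, 287, 255, 252, 240
The 2 values of 452 occupy positions 5–6 → each gets rank 6.
A has value 240 → rank 11.

11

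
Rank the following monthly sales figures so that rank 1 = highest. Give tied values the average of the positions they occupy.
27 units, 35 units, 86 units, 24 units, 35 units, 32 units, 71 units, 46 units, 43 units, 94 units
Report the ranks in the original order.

9, 6.5, 2, 10, 6.5, 8, 3, 4, 5, 1

Sorted (descending): 94, 86, 71, 46, 43, 35, 35, 32, 27, 24
The 2 values of 35 occupy positions 6–7 → average rank (6+7)/2 = 6.5.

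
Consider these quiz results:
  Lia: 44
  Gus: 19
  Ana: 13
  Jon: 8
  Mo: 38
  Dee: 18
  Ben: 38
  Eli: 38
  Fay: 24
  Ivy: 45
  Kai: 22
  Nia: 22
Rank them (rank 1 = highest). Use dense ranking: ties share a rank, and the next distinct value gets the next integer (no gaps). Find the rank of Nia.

Sorted (descending): 45, 44, 38, 38, 38, 24, 22, 22, 19, 18, 13, 8
The 3 values of 38 share dense rank 3.
The 2 values of 22 share dense rank 5.
Remaining distinct values take the next consecutive integers.
Nia has value 22 → rank 5.

5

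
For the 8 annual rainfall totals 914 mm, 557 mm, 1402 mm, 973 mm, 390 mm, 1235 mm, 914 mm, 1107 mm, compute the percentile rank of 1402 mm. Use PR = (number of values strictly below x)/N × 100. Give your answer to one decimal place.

87.5

N = 8.
Strictly below 1402: 7. Equal to 1402: 1.
PR = 7/8 × 100 = 87.5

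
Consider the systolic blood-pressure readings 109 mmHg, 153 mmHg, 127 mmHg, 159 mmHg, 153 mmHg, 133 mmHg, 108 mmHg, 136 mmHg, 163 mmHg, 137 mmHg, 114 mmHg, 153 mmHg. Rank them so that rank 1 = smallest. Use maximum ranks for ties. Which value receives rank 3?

Sorted (ascending): 108, 109, 114, 127, 133, 136, 137, 153, 153, 153, 159, 163
The 3 values of 153 occupy positions 8–10 → each gets rank 10.
Rank 3 → value 114.

114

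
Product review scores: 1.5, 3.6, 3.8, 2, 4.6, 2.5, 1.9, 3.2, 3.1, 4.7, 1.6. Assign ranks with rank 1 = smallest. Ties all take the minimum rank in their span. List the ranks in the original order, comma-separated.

Sorted (ascending): 1.5, 1.6, 1.9, 2, 2.5, 3.1, 3.2, 3.6, 3.8, 4.6, 4.7
No ties — each value takes its position as its rank.

1, 8, 9, 4, 10, 5, 3, 7, 6, 11, 2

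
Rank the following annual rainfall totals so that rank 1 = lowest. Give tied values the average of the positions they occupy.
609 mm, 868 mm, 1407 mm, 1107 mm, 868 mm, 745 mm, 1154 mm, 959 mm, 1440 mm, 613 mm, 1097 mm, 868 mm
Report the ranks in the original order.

1, 5, 11, 9, 5, 3, 10, 7, 12, 2, 8, 5

Sorted (ascending): 609, 613, 745, 868, 868, 868, 959, 1097, 1107, 1154, 1407, 1440
The 3 values of 868 occupy positions 4–6 → average rank 5.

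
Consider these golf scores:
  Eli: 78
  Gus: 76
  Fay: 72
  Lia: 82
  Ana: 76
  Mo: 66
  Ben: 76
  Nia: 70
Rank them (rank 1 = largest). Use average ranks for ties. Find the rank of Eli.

2

Sorted (descending): 82, 78, 76, 76, 76, 72, 70, 66
The 3 values of 76 occupy positions 3–5 → average rank 4.
Eli has value 78 → rank 2.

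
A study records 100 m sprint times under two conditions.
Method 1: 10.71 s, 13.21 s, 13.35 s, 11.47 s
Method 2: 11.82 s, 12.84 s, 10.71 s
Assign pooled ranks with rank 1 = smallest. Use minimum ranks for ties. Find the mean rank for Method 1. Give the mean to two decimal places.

Sorted (ascending): 10.71, 10.71, 11.47, 11.82, 12.84, 13.21, 13.35
The 2 values of 10.71 occupy positions 1–2 → each gets rank 1.
Method 1 values → pooled ranks: 10.71→1, 13.21→6, 13.35→7, 11.47→3
Mean rank = (1 + 6 + 7 + 3) / 4 = 4.25

4.25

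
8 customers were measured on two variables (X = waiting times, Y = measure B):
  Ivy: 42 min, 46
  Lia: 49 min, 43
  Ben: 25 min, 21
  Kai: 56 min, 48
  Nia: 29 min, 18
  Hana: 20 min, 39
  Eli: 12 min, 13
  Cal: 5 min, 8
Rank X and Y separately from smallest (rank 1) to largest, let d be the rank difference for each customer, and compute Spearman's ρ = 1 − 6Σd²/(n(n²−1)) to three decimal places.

Ranks of variable 1: 6, 7, 4, 8, 5, 3, 2, 1
Ranks of variable 2: 7, 6, 4, 8, 3, 5, 2, 1
d = r₁ − r₂: -1, 1, 0, 0, 2, -2, 0, 0
d²: 1, 1, 0, 0, 4, 4, 0, 0; Σd² = 10
ρ = 1 − 6·10/(8·63) = 1 − 60/504 = 0.881

0.881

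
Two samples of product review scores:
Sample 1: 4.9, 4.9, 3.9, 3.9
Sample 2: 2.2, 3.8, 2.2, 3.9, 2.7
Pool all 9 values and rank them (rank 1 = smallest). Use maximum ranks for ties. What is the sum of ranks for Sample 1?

Sorted (ascending): 2.2, 2.2, 2.7, 3.8, 3.9, 3.9, 3.9, 4.9, 4.9
The 2 values of 2.2 occupy positions 1–2 → each gets rank 2.
The 3 values of 3.9 occupy positions 5–7 → each gets rank 7.
The 2 values of 4.9 occupy positions 8–9 → each gets rank 9.
Sample 1 values → pooled ranks: 4.9→9, 4.9→9, 3.9→7, 3.9→7
Rank sum = 9 + 9 + 7 + 7 = 32

32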